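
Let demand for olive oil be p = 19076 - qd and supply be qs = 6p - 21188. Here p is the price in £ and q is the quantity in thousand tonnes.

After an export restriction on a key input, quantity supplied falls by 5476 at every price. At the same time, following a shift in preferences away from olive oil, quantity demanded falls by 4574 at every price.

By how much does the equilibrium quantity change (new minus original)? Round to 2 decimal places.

Solve the original market: 19076 - p = 6p - 21188, hence p = 5752 and q = 13324.
The new curves are qd = 14502 - p (demand) and qs = 6p - 26664 (supply).
Clearing the new market: 14502 - p = 6p - 26664, so p = 41166/7 ≈ 5880.8571 and q = 60348/7 ≈ 8621.1429.
Δq = 8621.1429 − 13324 = -4702.86.

-4702.86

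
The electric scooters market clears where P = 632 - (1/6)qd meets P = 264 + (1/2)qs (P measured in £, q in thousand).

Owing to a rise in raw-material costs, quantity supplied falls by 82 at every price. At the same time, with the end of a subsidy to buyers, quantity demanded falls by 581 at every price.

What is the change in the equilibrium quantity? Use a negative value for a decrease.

-206.75

Solve the original market: 3792 - 6P = 2P - 528, hence P = 540 and q = 552.
With the change applied: demand qd = 3211 - 6P, supply qs = 2P - 610.
New equilibrium: 3211 - 6P = 2P - 610 ⇒ 3821 = 8P ⇒ P = 477.625, q = 345.25.
Δq = 345.25 − 552 = -206.75.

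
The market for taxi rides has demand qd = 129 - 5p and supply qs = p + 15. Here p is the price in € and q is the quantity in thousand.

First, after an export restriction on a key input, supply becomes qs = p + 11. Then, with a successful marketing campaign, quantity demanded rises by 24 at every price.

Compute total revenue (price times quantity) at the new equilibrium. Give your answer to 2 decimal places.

Before the shock: 129 - 5p = p + 15 ⇒ 114 = 6p ⇒ p = 19, q = 34.
The new curves are qd = 153 - 5p (demand) and qs = p + 11 (supply).
Setting them equal: 153 - 5p = p + 11 → 142 = 6p, so p = 71/3 ≈ 23.6667 and q = 104/3 ≈ 34.6667.
New expenditure = 23.6667 × 34.6667 = 820.44.

820.44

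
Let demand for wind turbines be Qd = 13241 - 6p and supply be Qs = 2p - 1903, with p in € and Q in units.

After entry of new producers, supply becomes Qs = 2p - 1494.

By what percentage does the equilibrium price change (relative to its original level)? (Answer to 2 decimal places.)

Initially, 13241 - 6p = 2p - 1903, so 15144 = 8p and p = 1893, Q = 1883.
With the change applied: demand Qd = 13241 - 6p, supply Qs = 2p - 1494.
Clearing the new market: 13241 - 6p = 2p - 1494, so p = 1841.875 and Q = 2189.75.
%Δp = (1841.875 − 1893) / 1893 × 100 = -2.70%.

-2.70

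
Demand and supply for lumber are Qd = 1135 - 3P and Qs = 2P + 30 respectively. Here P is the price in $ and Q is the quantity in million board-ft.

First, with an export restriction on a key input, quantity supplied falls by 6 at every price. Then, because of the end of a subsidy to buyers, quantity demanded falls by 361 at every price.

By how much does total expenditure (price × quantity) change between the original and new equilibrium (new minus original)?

-55712

Original equilibrium: 1135 - 3P = 2P + 30 gives 1105 = 5P, so P = 221 and Q = 472.
The new curves are Qd = 774 - 3P (demand) and Qs = 2P + 24 (supply).
Setting them equal: 774 - 3P = 2P + 24 → 750 = 5P, so P = 150 and Q = 324.
Expenditure moves from 221×472 = 104312 to 150×324 = 48600; change = -55712.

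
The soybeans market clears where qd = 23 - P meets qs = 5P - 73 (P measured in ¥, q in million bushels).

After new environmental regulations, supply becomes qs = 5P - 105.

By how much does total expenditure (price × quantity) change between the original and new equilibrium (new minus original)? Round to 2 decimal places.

-76.44

Solve the original market: 23 - P = 5P - 73, hence P = 16 and q = 7.
The shock moves the curves to qd = 23 - P and qs = 5P - 105.
Equate the new curves: 23 - P = 5P - 105, giving 128 = 6P, P = 64/3 ≈ 21.3333, q = 5/3 ≈ 1.6667.
Expenditure moves from 16×7 = 112 to 21.3333×1.6667 = 35.5556; change = -76.44.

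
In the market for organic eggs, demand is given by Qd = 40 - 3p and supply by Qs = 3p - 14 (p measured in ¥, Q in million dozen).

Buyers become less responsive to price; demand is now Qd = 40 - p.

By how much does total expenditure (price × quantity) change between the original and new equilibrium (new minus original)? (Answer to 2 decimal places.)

+240.75

Before the shock: 40 - 3p = 3p - 14 ⇒ 54 = 6p ⇒ p = 9, Q = 13.
The shock moves the curves to Qd = 40 - p and Qs = 3p - 14.
Clearing the new market: 40 - p = 3p - 14, so p = 13.5 and Q = 26.5.
Expenditure moves from 9×13 = 117 to 13.5×26.5 = 357.75; change = +240.75.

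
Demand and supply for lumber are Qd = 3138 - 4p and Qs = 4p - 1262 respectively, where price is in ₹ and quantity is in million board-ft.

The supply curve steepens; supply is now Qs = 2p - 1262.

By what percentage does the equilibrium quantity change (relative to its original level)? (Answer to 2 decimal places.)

-78.18

Before the shock: 3138 - 4p = 4p - 1262 ⇒ 4400 = 8p ⇒ p = 550, Q = 938.
With the change applied: demand Qd = 3138 - 4p, supply Qs = 2p - 1262.
Setting them equal: 3138 - 4p = 2p - 1262 → 4400 = 6p, so p = 2200/3 ≈ 733.3333 and Q = 614/3 ≈ 204.6667.
%ΔQ = (204.6667 − 938) / 938 × 100 = -78.18%.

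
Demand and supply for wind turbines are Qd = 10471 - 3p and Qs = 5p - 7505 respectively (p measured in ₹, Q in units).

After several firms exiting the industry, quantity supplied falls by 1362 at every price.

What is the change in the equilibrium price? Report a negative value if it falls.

Initially, 10471 - 3p = 5p - 7505, so 17976 = 8p and p = 2247, Q = 3730.
The new curves are Qd = 10471 - 3p (demand) and Qs = 5p - 8867 (supply).
Setting them equal: 10471 - 3p = 5p - 8867 → 19338 = 8p, so p = 2417.25 and Q = 3219.25.
Δp = 2417.25 − 2247 = +170.25.

+170.25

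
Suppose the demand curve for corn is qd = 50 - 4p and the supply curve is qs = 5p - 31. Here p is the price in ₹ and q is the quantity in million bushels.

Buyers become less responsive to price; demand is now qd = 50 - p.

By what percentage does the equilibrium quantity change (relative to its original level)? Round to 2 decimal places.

+160.71

Solve the original market: 50 - 4p = 5p - 31, hence p = 9 and q = 14.
With the change applied: demand qd = 50 - p, supply qs = 5p - 31.
Clearing the new market: 50 - p = 5p - 31, so p = 13.5 and q = 36.5.
%Δq = (36.5 − 14) / 14 × 100 = +160.71%.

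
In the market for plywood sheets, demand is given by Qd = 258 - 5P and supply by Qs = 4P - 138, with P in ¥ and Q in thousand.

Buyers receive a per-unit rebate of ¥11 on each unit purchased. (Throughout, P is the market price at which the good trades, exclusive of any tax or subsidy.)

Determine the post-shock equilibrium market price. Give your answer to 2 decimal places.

Original equilibrium: 258 - 5P = 4P - 138 gives 396 = 9P, so P = 44 and Q = 38.
Since buyers' out-of-pocket price is the market price minus the rebate, the effective demand curve becomes Qd = 313 - 5P.
New equilibrium: 313 - 5P = 4P - 138 ⇒ 451 = 9P ⇒ P = 451/9 ≈ 50.1111, Q = 562/9 ≈ 62.4444.

50.11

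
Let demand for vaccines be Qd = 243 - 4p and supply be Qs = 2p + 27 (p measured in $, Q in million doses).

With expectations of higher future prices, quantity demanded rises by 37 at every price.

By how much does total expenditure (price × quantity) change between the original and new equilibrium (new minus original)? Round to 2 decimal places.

+1130.56

Before the shock: 243 - 4p = 2p + 27 ⇒ 216 = 6p ⇒ p = 36, Q = 99.
After the shift, demand is Qd = 280 - 4p and supply is Qs = 2p + 27.
Equate the new curves: 280 - 4p = 2p + 27, giving 253 = 6p, p = 253/6 ≈ 42.1667, Q = 334/3 ≈ 111.3333.
Expenditure moves from 36×99 = 3564 to 42.1667×111.3333 = 4694.5556; change = +1130.56.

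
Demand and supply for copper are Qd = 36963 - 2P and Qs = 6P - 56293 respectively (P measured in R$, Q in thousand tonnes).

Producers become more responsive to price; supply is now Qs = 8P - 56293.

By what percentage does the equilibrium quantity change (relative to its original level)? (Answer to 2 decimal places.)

+34.16

Solve the original market: 36963 - 2P = 6P - 56293, hence P = 11657 and Q = 13649.
The new curves are Qd = 36963 - 2P (demand) and Qs = 8P - 56293 (supply).
Clearing the new market: 36963 - 2P = 8P - 56293, so P = 9325.6 and Q = 18311.8.
%ΔQ = (18311.8 − 13649) / 13649 × 100 = +34.16%.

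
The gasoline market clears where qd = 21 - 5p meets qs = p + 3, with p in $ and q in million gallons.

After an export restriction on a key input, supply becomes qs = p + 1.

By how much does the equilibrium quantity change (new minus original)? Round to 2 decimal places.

-1.67

Original equilibrium: 21 - 5p = p + 3 gives 18 = 6p, so p = 3 and q = 6.
The shock moves the curves to qd = 21 - 5p and qs = p + 1.
Equate the new curves: 21 - 5p = p + 1, giving 20 = 6p, p = 10/3 ≈ 3.3333, q = 13/3 ≈ 4.3333.
Δq = 4.3333 − 6 = -1.67.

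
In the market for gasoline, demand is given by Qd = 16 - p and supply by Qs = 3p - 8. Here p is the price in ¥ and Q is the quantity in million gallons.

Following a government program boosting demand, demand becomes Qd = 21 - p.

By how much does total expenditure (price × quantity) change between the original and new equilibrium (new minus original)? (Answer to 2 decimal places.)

Solve the original market: 16 - p = 3p - 8, hence p = 6 and Q = 10.
The shock moves the curves to Qd = 21 - p and Qs = 3p - 8.
Setting them equal: 21 - p = 3p - 8 → 29 = 4p, so p = 7.25 and Q = 13.75.
Expenditure moves from 6×10 = 60 to 7.25×13.75 = 99.6875; change = +39.69.

+39.69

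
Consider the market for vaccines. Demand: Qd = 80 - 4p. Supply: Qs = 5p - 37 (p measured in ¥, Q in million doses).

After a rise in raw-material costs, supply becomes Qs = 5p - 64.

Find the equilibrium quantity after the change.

Before the shock: 80 - 4p = 5p - 37 ⇒ 117 = 9p ⇒ p = 13, Q = 28.
The shock moves the curves to Qd = 80 - 4p and Qs = 5p - 64.
New equilibrium: 80 - 4p = 5p - 64 ⇒ 144 = 9p ⇒ p = 16, Q = 16.

16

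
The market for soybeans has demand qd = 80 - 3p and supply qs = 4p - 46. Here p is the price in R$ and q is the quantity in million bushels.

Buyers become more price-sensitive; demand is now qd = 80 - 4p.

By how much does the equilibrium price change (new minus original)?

Original equilibrium: 80 - 3p = 4p - 46 gives 126 = 7p, so p = 18 and q = 26.
After the shift, demand is qd = 80 - 4p and supply is qs = 4p - 46.
Equate the new curves: 80 - 4p = 4p - 46, giving 126 = 8p, p = 15.75, q = 17.
Δp = 15.75 − 18 = -2.25.

-2.25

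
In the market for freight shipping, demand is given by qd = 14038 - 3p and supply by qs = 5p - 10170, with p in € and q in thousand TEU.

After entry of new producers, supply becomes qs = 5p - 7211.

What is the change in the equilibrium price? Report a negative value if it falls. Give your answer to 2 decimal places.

-369.88

Solve the original market: 14038 - 3p = 5p - 10170, hence p = 3026 and q = 4960.
With the change applied: demand qd = 14038 - 3p, supply qs = 5p - 7211.
Setting them equal: 14038 - 3p = 5p - 7211 → 21249 = 8p, so p = 2656.125 and q = 6069.625.
Δp = 2656.125 − 3026 = -369.88.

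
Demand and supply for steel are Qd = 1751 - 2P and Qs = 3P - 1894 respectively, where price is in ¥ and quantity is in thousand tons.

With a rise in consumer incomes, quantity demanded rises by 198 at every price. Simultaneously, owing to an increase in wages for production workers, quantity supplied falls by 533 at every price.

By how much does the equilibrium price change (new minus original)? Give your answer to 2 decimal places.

+146.20

Solve the original market: 1751 - 2P = 3P - 1894, hence P = 729 and Q = 293.
The shock moves the curves to Qd = 1949 - 2P and Qs = 3P - 2427.
Equate the new curves: 1949 - 2P = 3P - 2427, giving 4376 = 5P, P = 875.2, Q = 198.6.
ΔP = 875.2 − 729 = +146.20.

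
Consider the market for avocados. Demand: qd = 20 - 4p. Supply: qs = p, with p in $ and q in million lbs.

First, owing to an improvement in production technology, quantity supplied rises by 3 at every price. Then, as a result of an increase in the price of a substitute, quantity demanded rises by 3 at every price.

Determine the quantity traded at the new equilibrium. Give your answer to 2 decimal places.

Original equilibrium: 20 - 4p = p gives 20 = 5p, so p = 4 and q = 4.
The new curves are qd = 23 - 4p (demand) and qs = p + 3 (supply).
Clearing the new market: 23 - 4p = p + 3, so p = 4 and q = 7.

7.00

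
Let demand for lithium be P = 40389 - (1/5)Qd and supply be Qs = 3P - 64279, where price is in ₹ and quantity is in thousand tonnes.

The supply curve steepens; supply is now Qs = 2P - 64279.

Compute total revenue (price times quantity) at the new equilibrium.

Initially, 201945 - 5P = 3P - 64279, so 266224 = 8P and P = 33278, Q = 35555.
After the shift, demand is Qd = 201945 - 5P and supply is Qs = 2P - 64279.
Setting them equal: 201945 - 5P = 2P - 64279 → 266224 = 7P, so P = 38032 and Q = 11785.
New expenditure = 38032 × 11785 = 448207120.

448207120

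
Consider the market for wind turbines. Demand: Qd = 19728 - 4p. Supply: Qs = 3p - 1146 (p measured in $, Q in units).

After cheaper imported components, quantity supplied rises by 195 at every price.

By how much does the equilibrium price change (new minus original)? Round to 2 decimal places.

Solve the original market: 19728 - 4p = 3p - 1146, hence p = 2982 and Q = 7800.
After the shift, demand is Qd = 19728 - 4p and supply is Qs = 3p - 951.
Equate the new curves: 19728 - 4p = 3p - 951, giving 20679 = 7p, p = 20679/7 ≈ 2954.1429, Q = 55380/7 ≈ 7911.4286.
Δp = 2954.1429 − 2982 = -27.86.

-27.86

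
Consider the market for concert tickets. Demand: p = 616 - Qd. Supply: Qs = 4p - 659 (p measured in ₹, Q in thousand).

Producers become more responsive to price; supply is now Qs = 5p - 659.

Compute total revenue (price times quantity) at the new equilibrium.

Original equilibrium: 616 - p = 4p - 659 gives 1275 = 5p, so p = 255 and Q = 361.
With the change applied: demand Qd = 616 - p, supply Qs = 5p - 659.
Equate the new curves: 616 - p = 5p - 659, giving 1275 = 6p, p = 212.5, Q = 403.5.
New expenditure = 212.5 × 403.5 = 85743.75.

85743.75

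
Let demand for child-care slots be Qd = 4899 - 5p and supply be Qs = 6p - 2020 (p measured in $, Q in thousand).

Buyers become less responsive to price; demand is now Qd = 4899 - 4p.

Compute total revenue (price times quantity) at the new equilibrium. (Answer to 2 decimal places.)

Initially, 4899 - 5p = 6p - 2020, so 6919 = 11p and p = 629, Q = 1754.
The new curves are Qd = 4899 - 4p (demand) and Qs = 6p - 2020 (supply).
New equilibrium: 4899 - 4p = 6p - 2020 ⇒ 6919 = 10p ⇒ p = 691.9, Q = 2131.4.
New expenditure = 691.9 × 2131.4 = 1474715.66.

1474715.66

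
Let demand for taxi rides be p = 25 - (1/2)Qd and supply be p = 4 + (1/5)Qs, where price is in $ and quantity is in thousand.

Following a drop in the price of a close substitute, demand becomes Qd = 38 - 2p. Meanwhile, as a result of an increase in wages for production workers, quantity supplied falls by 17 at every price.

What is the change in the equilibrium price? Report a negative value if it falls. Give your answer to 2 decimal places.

Solve the original market: 50 - 2p = 5p - 20, hence p = 10 and Q = 30.
With the change applied: demand Qd = 38 - 2p, supply Qs = 5p - 37.
Equate the new curves: 38 - 2p = 5p - 37, giving 75 = 7p, p = 75/7 ≈ 10.7143, Q = 116/7 ≈ 16.5714.
Δp = 10.7143 − 10 = +0.71.

+0.71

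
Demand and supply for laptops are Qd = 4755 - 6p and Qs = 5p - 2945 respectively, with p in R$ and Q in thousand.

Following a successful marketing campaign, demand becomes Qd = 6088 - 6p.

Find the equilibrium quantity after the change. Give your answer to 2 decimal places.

Before the shock: 4755 - 6p = 5p - 2945 ⇒ 7700 = 11p ⇒ p = 700, Q = 555.
With the change applied: demand Qd = 6088 - 6p, supply Qs = 5p - 2945.
New equilibrium: 6088 - 6p = 5p - 2945 ⇒ 9033 = 11p ⇒ p = 9033/11 ≈ 821.1818, Q = 12770/11 ≈ 1160.9091.

1160.91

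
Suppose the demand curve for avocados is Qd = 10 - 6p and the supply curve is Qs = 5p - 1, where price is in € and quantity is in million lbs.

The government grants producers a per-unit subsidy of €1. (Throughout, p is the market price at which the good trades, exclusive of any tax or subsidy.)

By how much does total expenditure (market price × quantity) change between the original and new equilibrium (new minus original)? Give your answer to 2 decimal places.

Before the shock: 10 - 6p = 5p - 1 ⇒ 11 = 11p ⇒ p = 1, Q = 4.
Since sellers receive the price plus the subsidy, the effective supply curve becomes Qs = 5p + 4.
Clearing the new market: 10 - 6p = 5p + 4, so p = 6/11 ≈ 0.5455 and Q = 74/11 ≈ 6.7273.
Expenditure moves from 1×4 = 4 to 0.5455×6.7273 = 3.6694; change = -0.33.

-0.33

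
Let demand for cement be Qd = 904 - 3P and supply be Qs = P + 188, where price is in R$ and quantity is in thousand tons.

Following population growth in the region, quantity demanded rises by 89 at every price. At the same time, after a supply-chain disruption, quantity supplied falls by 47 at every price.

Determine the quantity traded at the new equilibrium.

Original equilibrium: 904 - 3P = P + 188 gives 716 = 4P, so P = 179 and Q = 367.
The new curves are Qd = 993 - 3P (demand) and Qs = P + 141 (supply).
Clearing the new market: 993 - 3P = P + 141, so P = 213 and Q = 354.

354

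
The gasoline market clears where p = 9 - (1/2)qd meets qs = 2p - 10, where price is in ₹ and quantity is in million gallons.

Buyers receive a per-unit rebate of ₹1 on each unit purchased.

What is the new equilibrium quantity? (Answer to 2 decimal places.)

5.00

Solve the original market: 18 - 2p = 2p - 10, hence p = 7 and q = 4.
Since buyers' out-of-pocket price is the market price minus the rebate, the effective demand curve becomes qd = 20 - 2p.
Equate the new curves: 20 - 2p = 2p - 10, giving 30 = 4p, p = 7.5, q = 5.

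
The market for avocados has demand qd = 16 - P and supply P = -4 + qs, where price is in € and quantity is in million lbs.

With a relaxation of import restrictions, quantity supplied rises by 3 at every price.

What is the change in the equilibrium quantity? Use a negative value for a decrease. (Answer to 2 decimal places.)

+1.50

Before the shock: 16 - P = P + 4 ⇒ 12 = 2P ⇒ P = 6, q = 10.
The new curves are qd = 16 - P (demand) and qs = P + 7 (supply).
Setting them equal: 16 - P = P + 7 → 9 = 2P, so P = 4.5 and q = 11.5.
Δq = 11.5 − 10 = +1.50.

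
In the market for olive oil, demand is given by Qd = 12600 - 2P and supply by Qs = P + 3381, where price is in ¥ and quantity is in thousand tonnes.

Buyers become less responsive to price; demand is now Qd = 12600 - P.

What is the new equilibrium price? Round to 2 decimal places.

4609.50

Initially, 12600 - 2P = P + 3381, so 9219 = 3P and P = 3073, Q = 6454.
With the change applied: demand Qd = 12600 - P, supply Qs = P + 3381.
Setting them equal: 12600 - P = P + 3381 → 9219 = 2P, so P = 4609.5 and Q = 7990.5.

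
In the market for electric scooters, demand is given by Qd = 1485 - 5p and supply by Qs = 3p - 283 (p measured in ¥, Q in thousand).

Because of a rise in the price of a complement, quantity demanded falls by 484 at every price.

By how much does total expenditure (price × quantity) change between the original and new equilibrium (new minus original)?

-52120.75

Before the shock: 1485 - 5p = 3p - 283 ⇒ 1768 = 8p ⇒ p = 221, Q = 380.
With the change applied: demand Qd = 1001 - 5p, supply Qs = 3p - 283.
Setting them equal: 1001 - 5p = 3p - 283 → 1284 = 8p, so p = 160.5 and Q = 198.5.
Expenditure moves from 221×380 = 83980 to 160.5×198.5 = 31859.25; change = -52120.75.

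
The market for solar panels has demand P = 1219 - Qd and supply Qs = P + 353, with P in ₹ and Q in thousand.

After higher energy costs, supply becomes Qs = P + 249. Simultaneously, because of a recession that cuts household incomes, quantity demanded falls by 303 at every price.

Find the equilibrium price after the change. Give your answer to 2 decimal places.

333.50

Before the shock: 1219 - P = P + 353 ⇒ 866 = 2P ⇒ P = 433, Q = 786.
After the shift, demand is Qd = 916 - P and supply is Qs = P + 249.
Setting them equal: 916 - P = P + 249 → 667 = 2P, so P = 333.5 and Q = 582.5.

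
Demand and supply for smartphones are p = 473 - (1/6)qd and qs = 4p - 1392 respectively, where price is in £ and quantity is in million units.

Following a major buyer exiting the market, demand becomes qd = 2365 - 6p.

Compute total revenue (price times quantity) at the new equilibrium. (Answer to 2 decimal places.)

Original equilibrium: 2838 - 6p = 4p - 1392 gives 4230 = 10p, so p = 423 and q = 300.
After the shift, demand is qd = 2365 - 6p and supply is qs = 4p - 1392.
Setting them equal: 2365 - 6p = 4p - 1392 → 3757 = 10p, so p = 375.7 and q = 110.8.
New expenditure = 375.7 × 110.8 = 41627.56.

41627.56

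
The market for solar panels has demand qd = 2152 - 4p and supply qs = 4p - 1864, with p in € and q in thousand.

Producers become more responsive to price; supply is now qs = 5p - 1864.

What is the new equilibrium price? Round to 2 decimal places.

Before the shock: 2152 - 4p = 4p - 1864 ⇒ 4016 = 8p ⇒ p = 502, q = 144.
The new curves are qd = 2152 - 4p (demand) and qs = 5p - 1864 (supply).
Equate the new curves: 2152 - 4p = 5p - 1864, giving 4016 = 9p, p = 4016/9 ≈ 446.2222, q = 3304/9 ≈ 367.1111.

446.22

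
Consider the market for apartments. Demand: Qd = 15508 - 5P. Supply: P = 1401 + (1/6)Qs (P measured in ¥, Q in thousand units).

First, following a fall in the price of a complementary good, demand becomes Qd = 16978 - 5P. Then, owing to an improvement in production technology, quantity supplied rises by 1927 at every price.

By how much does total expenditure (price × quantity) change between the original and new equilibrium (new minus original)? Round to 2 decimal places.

+3384989.33

Before the shock: 15508 - 5P = 6P - 8406 ⇒ 23914 = 11P ⇒ P = 2174, Q = 4638.
After the shift, demand is Qd = 16978 - 5P and supply is Qs = 6P - 6479.
Setting them equal: 16978 - 5P = 6P - 6479 → 23457 = 11P, so P = 23457/11 ≈ 2132.4545 and Q = 69473/11 ≈ 6315.7273.
Expenditure moves from 2174×4638 = 10083012 to 2132.4545×6315.7273 = 13468001.3306; change = +3384989.33.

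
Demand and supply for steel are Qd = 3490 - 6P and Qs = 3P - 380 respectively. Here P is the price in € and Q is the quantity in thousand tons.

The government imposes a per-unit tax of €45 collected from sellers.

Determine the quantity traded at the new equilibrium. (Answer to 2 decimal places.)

Initially, 3490 - 6P = 3P - 380, so 3870 = 9P and P = 430, Q = 910.
Since sellers keep the price net of the tax, the effective supply curve becomes Qs = 3P - 515.
New equilibrium: 3490 - 6P = 3P - 515 ⇒ 4005 = 9P ⇒ P = 445, Q = 820.

820.00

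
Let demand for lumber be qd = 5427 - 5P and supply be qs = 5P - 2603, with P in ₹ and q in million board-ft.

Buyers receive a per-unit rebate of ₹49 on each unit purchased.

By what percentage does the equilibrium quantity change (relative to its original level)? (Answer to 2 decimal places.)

+8.68

Solve the original market: 5427 - 5P = 5P - 2603, hence P = 803 and q = 1412.
Since buyers' out-of-pocket price is the market price minus the rebate, the effective demand curve becomes qd = 5672 - 5P.
Equate the new curves: 5672 - 5P = 5P - 2603, giving 8275 = 10P, P = 827.5, q = 1534.5.
%Δq = (1534.5 − 1412) / 1412 × 100 = +8.68%.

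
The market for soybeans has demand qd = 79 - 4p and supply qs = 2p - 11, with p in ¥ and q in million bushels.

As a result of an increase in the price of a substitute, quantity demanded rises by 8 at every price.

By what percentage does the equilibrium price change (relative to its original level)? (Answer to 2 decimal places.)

Solve the original market: 79 - 4p = 2p - 11, hence p = 15 and q = 19.
The new curves are qd = 87 - 4p (demand) and qs = 2p - 11 (supply).
Equate the new curves: 87 - 4p = 2p - 11, giving 98 = 6p, p = 49/3 ≈ 16.3333, q = 65/3 ≈ 21.6667.
%Δp = (16.3333 − 15) / 15 × 100 = +8.89%.

+8.89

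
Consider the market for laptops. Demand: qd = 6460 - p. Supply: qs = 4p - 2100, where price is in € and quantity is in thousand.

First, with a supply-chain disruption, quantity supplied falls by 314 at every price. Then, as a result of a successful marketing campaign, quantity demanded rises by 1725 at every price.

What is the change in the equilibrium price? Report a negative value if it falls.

Initially, 6460 - p = 4p - 2100, so 8560 = 5p and p = 1712, q = 4748.
After the shift, demand is qd = 8185 - p and supply is qs = 4p - 2414.
Clearing the new market: 8185 - p = 4p - 2414, so p = 2119.8 and q = 6065.2.
Δp = 2119.8 − 1712 = +407.8.

+407.8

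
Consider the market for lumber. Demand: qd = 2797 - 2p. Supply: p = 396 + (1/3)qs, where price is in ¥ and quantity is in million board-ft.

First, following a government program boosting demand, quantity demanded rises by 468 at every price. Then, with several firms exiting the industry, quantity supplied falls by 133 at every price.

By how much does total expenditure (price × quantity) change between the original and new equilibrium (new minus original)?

+353355.32

Initially, 2797 - 2p = 3p - 1188, so 3985 = 5p and p = 797, q = 1203.
The shock moves the curves to qd = 3265 - 2p and qs = 3p - 1321.
New equilibrium: 3265 - 2p = 3p - 1321 ⇒ 4586 = 5p ⇒ p = 917.2, q = 1430.6.
Expenditure moves from 797×1203 = 958791 to 917.2×1430.6 = 1312146.32; change = +353355.32.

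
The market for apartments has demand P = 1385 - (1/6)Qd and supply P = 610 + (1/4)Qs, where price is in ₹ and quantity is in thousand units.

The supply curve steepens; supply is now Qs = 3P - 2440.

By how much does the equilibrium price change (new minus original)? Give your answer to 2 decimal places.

Original equilibrium: 8310 - 6P = 4P - 2440 gives 10750 = 10P, so P = 1075 and Q = 1860.
The shock moves the curves to Qd = 8310 - 6P and Qs = 3P - 2440.
Setting them equal: 8310 - 6P = 3P - 2440 → 10750 = 9P, so P = 10750/9 ≈ 1194.4444 and Q = 3430/3 ≈ 1143.3333.
ΔP = 1194.4444 − 1075 = +119.44.

+119.44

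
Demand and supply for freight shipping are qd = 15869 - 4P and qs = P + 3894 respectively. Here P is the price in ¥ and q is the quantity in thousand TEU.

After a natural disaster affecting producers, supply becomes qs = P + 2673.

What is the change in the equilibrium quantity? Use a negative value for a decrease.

Solve the original market: 15869 - 4P = P + 3894, hence P = 2395 and q = 6289.
With the change applied: demand qd = 15869 - 4P, supply qs = P + 2673.
Equate the new curves: 15869 - 4P = P + 2673, giving 13196 = 5P, P = 2639.2, q = 5312.2.
Δq = 5312.2 − 6289 = -976.8.

-976.8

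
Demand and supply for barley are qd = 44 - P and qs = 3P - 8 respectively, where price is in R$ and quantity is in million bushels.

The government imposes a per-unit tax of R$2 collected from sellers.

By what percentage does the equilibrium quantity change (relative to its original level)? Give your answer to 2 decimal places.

-4.84

Initially, 44 - P = 3P - 8, so 52 = 4P and P = 13, q = 31.
Since sellers keep the price net of the tax, the effective supply curve becomes qs = 3P - 14.
Equate the new curves: 44 - P = 3P - 14, giving 58 = 4P, P = 14.5, q = 29.5.
%Δq = (29.5 − 31) / 31 × 100 = -4.84%.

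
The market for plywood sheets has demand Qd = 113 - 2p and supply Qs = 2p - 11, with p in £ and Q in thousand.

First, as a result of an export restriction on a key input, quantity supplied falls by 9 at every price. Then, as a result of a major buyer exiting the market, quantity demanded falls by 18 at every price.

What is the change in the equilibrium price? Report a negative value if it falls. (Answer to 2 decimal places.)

-2.25

Initially, 113 - 2p = 2p - 11, so 124 = 4p and p = 31, Q = 51.
With the change applied: demand Qd = 95 - 2p, supply Qs = 2p - 20.
New equilibrium: 95 - 2p = 2p - 20 ⇒ 115 = 4p ⇒ p = 28.75, Q = 37.5.
Δp = 28.75 − 31 = -2.25.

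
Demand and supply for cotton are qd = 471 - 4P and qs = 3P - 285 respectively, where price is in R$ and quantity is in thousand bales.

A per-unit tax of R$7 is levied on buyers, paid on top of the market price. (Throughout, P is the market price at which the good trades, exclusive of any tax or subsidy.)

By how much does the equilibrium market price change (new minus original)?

-4

Before the shock: 471 - 4P = 3P - 285 ⇒ 756 = 7P ⇒ P = 108, q = 39.
Since buyers pay the price plus the tax, the effective demand curve becomes qd = 443 - 4P.
Setting them equal: 443 - 4P = 3P - 285 → 728 = 7P, so P = 104 and q = 27.
ΔP = 104 − 108 = -4.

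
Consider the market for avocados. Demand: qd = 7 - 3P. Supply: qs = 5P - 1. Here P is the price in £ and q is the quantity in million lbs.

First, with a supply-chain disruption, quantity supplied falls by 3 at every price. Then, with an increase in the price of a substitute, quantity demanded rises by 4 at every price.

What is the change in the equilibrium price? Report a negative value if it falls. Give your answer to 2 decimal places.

+0.88

Solve the original market: 7 - 3P = 5P - 1, hence P = 1 and q = 4.
The new curves are qd = 11 - 3P (demand) and qs = 5P - 4 (supply).
New equilibrium: 11 - 3P = 5P - 4 ⇒ 15 = 8P ⇒ P = 1.875, q = 5.375.
ΔP = 1.875 − 1 = +0.88.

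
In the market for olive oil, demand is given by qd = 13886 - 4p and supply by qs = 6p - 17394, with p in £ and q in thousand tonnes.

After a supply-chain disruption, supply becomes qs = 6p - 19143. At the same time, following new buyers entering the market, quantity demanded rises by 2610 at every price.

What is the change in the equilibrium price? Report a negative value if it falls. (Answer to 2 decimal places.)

Initially, 13886 - 4p = 6p - 17394, so 31280 = 10p and p = 3128, q = 1374.
With the change applied: demand qd = 16496 - 4p, supply qs = 6p - 19143.
Clearing the new market: 16496 - 4p = 6p - 19143, so p = 3563.9 and q = 2240.4.
Δp = 3563.9 − 3128 = +435.90.

+435.90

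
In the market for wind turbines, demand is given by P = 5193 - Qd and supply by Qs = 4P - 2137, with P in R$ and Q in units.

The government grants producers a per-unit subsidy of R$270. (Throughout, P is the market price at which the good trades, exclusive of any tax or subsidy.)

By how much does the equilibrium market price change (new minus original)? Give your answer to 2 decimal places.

-216.00

Before the shock: 5193 - P = 4P - 2137 ⇒ 7330 = 5P ⇒ P = 1466, Q = 3727.
Since sellers receive the price plus the subsidy, the effective supply curve becomes Qs = 4P - 1057.
Clearing the new market: 5193 - P = 4P - 1057, so P = 1250 and Q = 3943.
ΔP = 1250 − 1466 = -216.00.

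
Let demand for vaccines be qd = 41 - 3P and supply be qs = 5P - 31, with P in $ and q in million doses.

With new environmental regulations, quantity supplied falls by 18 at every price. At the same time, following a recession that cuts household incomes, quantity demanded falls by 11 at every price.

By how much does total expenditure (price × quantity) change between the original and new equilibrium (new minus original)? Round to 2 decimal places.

-122.30

Original equilibrium: 41 - 3P = 5P - 31 gives 72 = 8P, so P = 9 and q = 14.
After the shift, demand is qd = 30 - 3P and supply is qs = 5P - 49.
Clearing the new market: 30 - 3P = 5P - 49, so P = 9.875 and q = 0.375.
Expenditure moves from 9×14 = 126 to 9.875×0.375 = 3.703125; change = -122.30.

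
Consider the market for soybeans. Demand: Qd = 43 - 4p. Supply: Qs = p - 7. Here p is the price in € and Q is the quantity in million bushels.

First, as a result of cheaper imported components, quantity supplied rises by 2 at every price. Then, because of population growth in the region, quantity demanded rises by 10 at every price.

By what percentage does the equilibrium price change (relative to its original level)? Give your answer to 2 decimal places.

Solve the original market: 43 - 4p = p - 7, hence p = 10 and Q = 3.
The new curves are Qd = 53 - 4p (demand) and Qs = p - 5 (supply).
Clearing the new market: 53 - 4p = p - 5, so p = 11.6 and Q = 6.6.
%Δp = (11.6 − 10) / 10 × 100 = +16.00%.

+16.00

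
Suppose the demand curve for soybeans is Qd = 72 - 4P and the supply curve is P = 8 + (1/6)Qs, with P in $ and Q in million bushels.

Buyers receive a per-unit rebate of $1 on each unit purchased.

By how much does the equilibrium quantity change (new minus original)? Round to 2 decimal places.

Initially, 72 - 4P = 6P - 48, so 120 = 10P and P = 12, Q = 24.
Since buyers' out-of-pocket price is the market price minus the rebate, the effective demand curve becomes Qd = 76 - 4P.
New equilibrium: 76 - 4P = 6P - 48 ⇒ 124 = 10P ⇒ P = 12.4, Q = 26.4.
ΔQ = 26.4 − 24 = +2.40.

+2.40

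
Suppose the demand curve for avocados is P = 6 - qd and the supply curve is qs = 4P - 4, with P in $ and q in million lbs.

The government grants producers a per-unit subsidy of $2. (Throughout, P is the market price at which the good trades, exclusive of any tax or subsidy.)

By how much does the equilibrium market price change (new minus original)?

Initially, 6 - P = 4P - 4, so 10 = 5P and P = 2, q = 4.
Since sellers receive the price plus the subsidy, the effective supply curve becomes qs = 4P + 4.
Equate the new curves: 6 - P = 4P + 4, giving 2 = 5P, P = 0.4, q = 5.6.
ΔP = 0.4 − 2 = -1.6.

-1.6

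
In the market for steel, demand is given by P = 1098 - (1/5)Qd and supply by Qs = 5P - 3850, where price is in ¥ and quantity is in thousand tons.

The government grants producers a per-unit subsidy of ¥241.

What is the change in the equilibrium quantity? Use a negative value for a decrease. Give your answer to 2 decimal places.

Initially, 5490 - 5P = 5P - 3850, so 9340 = 10P and P = 934, Q = 820.
Since sellers receive the price plus the subsidy, the effective supply curve becomes Qs = 5P - 2645.
Equate the new curves: 5490 - 5P = 5P - 2645, giving 8135 = 10P, P = 813.5, Q = 1422.5.
ΔQ = 1422.5 − 820 = +602.50.

+602.50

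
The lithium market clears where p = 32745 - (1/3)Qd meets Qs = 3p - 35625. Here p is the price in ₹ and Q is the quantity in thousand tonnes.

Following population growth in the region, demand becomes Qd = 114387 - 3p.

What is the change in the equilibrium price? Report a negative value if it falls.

Original equilibrium: 98235 - 3p = 3p - 35625 gives 133860 = 6p, so p = 22310 and Q = 31305.
With the change applied: demand Qd = 114387 - 3p, supply Qs = 3p - 35625.
Setting them equal: 114387 - 3p = 3p - 35625 → 150012 = 6p, so p = 25002 and Q = 39381.
Δp = 25002 − 22310 = +2692.

+2692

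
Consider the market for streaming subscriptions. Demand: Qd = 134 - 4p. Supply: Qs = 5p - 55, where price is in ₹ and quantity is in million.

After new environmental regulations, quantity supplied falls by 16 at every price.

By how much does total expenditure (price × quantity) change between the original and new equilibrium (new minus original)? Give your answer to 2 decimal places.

-73.09

Solve the original market: 134 - 4p = 5p - 55, hence p = 21 and Q = 50.
The new curves are Qd = 134 - 4p (demand) and Qs = 5p - 71 (supply).
Clearing the new market: 134 - 4p = 5p - 71, so p = 205/9 ≈ 22.7778 and Q = 386/9 ≈ 42.8889.
Expenditure moves from 21×50 = 1050 to 22.7778×42.8889 = 976.9136; change = -73.09.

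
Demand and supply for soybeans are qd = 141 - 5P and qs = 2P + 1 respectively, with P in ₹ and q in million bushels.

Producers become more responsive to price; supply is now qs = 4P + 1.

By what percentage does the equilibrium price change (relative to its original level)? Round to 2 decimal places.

-22.22

Initially, 141 - 5P = 2P + 1, so 140 = 7P and P = 20, q = 41.
After the shift, demand is qd = 141 - 5P and supply is qs = 4P + 1.
Clearing the new market: 141 - 5P = 4P + 1, so P = 140/9 ≈ 15.5556 and q = 569/9 ≈ 63.2222.
%ΔP = (15.5556 − 20) / 20 × 100 = -22.22%.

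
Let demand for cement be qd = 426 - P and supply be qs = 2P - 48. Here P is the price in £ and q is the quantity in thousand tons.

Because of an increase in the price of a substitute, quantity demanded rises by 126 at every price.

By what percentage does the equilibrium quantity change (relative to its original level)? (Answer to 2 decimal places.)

Initially, 426 - P = 2P - 48, so 474 = 3P and P = 158, q = 268.
With the change applied: demand qd = 552 - P, supply qs = 2P - 48.
Equate the new curves: 552 - P = 2P - 48, giving 600 = 3P, P = 200, q = 352.
%Δq = (352 − 268) / 268 × 100 = +31.34%.

+31.34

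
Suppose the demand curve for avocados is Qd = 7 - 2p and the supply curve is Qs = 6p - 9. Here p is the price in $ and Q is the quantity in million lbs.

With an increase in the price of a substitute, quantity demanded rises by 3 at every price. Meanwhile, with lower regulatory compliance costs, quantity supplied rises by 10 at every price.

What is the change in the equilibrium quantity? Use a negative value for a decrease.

+4.75

Initially, 7 - 2p = 6p - 9, so 16 = 8p and p = 2, Q = 3.
The shock moves the curves to Qd = 10 - 2p and Qs = 6p + 1.
Setting them equal: 10 - 2p = 6p + 1 → 9 = 8p, so p = 1.125 and Q = 7.75.
ΔQ = 7.75 − 3 = +4.75.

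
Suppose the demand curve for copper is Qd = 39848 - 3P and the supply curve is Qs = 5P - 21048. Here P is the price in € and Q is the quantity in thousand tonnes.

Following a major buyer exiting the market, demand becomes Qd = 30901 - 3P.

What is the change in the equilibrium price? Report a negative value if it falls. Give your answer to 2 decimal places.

-1118.38

Before the shock: 39848 - 3P = 5P - 21048 ⇒ 60896 = 8P ⇒ P = 7612, Q = 17012.
After the shift, demand is Qd = 30901 - 3P and supply is Qs = 5P - 21048.
Equate the new curves: 30901 - 3P = 5P - 21048, giving 51949 = 8P, P = 6493.625, Q = 11420.125.
ΔP = 6493.625 − 7612 = -1118.38.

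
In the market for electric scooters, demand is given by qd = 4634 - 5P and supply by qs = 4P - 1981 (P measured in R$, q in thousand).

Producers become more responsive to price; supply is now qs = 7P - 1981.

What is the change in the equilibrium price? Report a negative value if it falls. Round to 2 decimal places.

-183.75

Before the shock: 4634 - 5P = 4P - 1981 ⇒ 6615 = 9P ⇒ P = 735, q = 959.
With the change applied: demand qd = 4634 - 5P, supply qs = 7P - 1981.
Equate the new curves: 4634 - 5P = 7P - 1981, giving 6615 = 12P, P = 551.25, q = 1877.75.
ΔP = 551.25 − 735 = -183.75.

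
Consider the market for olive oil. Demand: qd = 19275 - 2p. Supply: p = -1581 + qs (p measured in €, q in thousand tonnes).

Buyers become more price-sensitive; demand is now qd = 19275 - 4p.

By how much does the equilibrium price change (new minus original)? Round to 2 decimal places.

-2359.20

Solve the original market: 19275 - 2p = p + 1581, hence p = 5898 and q = 7479.
The shock moves the curves to qd = 19275 - 4p and qs = p + 1581.
Equate the new curves: 19275 - 4p = p + 1581, giving 17694 = 5p, p = 3538.8, q = 5119.8.
Δp = 3538.8 − 5898 = -2359.20.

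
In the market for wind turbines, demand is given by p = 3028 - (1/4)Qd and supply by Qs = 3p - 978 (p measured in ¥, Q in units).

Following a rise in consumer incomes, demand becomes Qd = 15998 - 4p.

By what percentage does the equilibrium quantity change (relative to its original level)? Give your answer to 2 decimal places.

+35.95

Solve the original market: 12112 - 4p = 3p - 978, hence p = 1870 and Q = 4632.
The new curves are Qd = 15998 - 4p (demand) and Qs = 3p - 978 (supply).
Equate the new curves: 15998 - 4p = 3p - 978, giving 16976 = 7p, p = 16976/7 ≈ 2425.1429, Q = 44082/7 ≈ 6297.4286.
%ΔQ = (6297.4286 − 4632) / 4632 × 100 = +35.95%.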